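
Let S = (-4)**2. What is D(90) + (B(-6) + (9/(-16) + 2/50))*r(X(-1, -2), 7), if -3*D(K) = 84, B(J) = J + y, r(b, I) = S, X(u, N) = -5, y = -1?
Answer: -3709/25 ≈ -148.36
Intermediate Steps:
S = 16
r(b, I) = 16
B(J) = -1 + J (B(J) = J - 1 = -1 + J)
D(K) = -28 (D(K) = -1/3*84 = -28)
D(90) + (B(-6) + (9/(-16) + 2/50))*r(X(-1, -2), 7) = -28 + ((-1 - 6) + (9/(-16) + 2/50))*16 = -28 + (-7 + (9*(-1/16) + 2*(1/50)))*16 = -28 + (-7 + (-9/16 + 1/25))*16 = -28 + (-7 - 209/400)*16 = -28 - 3009/400*16 = -28 - 3009/25 = -3709/25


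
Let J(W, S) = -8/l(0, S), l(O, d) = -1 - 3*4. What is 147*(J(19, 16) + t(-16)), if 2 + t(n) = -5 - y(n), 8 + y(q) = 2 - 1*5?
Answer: 8820/13 ≈ 678.46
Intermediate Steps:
l(O, d) = -13 (l(O, d) = -1 - 12 = -13)
y(q) = -11 (y(q) = -8 + (2 - 1*5) = -8 + (2 - 5) = -8 - 3 = -11)
J(W, S) = 8/13 (J(W, S) = -8/(-13) = -8*(-1/13) = 8/13)
t(n) = 4 (t(n) = -2 + (-5 - 1*(-11)) = -2 + (-5 + 11) = -2 + 6 = 4)
147*(J(19, 16) + t(-16)) = 147*(8/13 + 4) = 147*(60/13) = 8820/13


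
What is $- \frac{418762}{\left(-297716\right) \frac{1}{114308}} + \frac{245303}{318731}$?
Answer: $\frac{3814259918972681}{23722829599} \approx 1.6078 \cdot 10^{5}$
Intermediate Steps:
$- \frac{418762}{\left(-297716\right) \frac{1}{114308}} + \frac{245303}{318731} = - \frac{418762}{\left(-297716\right) \frac{1}{114308}} + 245303 \cdot \frac{1}{318731} = - \frac{418762}{- \frac{74429}{28577}} + \frac{245303}{318731} = \left(-418762\right) \left(- \frac{28577}{74429}\right) + \frac{245303}{318731} = \frac{11966961674}{74429} + \frac{245303}{318731} = \frac{3814259918972681}{23722829599}$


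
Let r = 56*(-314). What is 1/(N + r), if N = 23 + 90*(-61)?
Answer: -1/23051 ≈ -4.3382e-5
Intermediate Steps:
r = -17584
N = -5467 (N = 23 - 5490 = -5467)
1/(N + r) = 1/(-5467 - 17584) = 1/(-23051) = -1/23051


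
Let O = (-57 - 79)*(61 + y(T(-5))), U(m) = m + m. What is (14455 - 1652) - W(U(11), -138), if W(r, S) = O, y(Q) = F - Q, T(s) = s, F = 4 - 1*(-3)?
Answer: 22731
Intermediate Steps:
F = 7 (F = 4 + 3 = 7)
U(m) = 2*m
y(Q) = 7 - Q
O = -9928 (O = (-57 - 79)*(61 + (7 - 1*(-5))) = -136*(61 + (7 + 5)) = -136*(61 + 12) = -136*73 = -9928)
W(r, S) = -9928
(14455 - 1652) - W(U(11), -138) = (14455 - 1652) - 1*(-9928) = 12803 + 9928 = 22731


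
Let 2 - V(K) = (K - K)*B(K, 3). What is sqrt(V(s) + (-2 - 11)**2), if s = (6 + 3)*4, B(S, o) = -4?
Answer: 3*sqrt(19) ≈ 13.077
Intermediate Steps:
s = 36 (s = 9*4 = 36)
V(K) = 2 (V(K) = 2 - (K - K)*(-4) = 2 - 0*(-4) = 2 - 1*0 = 2 + 0 = 2)
sqrt(V(s) + (-2 - 11)**2) = sqrt(2 + (-2 - 11)**2) = sqrt(2 + (-13)**2) = sqrt(2 + 169) = sqrt(171) = 3*sqrt(19)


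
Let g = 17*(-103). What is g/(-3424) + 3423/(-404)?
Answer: -2753237/345824 ≈ -7.9614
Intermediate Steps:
g = -1751
g/(-3424) + 3423/(-404) = -1751/(-3424) + 3423/(-404) = -1751*(-1/3424) + 3423*(-1/404) = 1751/3424 - 3423/404 = -2753237/345824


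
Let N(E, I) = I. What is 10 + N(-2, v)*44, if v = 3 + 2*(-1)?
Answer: 54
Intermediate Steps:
v = 1 (v = 3 - 2 = 1)
10 + N(-2, v)*44 = 10 + 1*44 = 10 + 44 = 54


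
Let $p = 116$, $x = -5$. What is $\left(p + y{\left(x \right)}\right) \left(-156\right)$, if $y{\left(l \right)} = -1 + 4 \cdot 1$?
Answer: $-18564$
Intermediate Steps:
$y{\left(l \right)} = 3$ ($y{\left(l \right)} = -1 + 4 = 3$)
$\left(p + y{\left(x \right)}\right) \left(-156\right) = \left(116 + 3\right) \left(-156\right) = 119 \left(-156\right) = -18564$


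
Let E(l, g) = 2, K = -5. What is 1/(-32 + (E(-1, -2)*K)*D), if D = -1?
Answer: -1/22 ≈ -0.045455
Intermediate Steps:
1/(-32 + (E(-1, -2)*K)*D) = 1/(-32 + (2*(-5))*(-1)) = 1/(-32 - 10*(-1)) = 1/(-32 + 10) = 1/(-22) = -1/22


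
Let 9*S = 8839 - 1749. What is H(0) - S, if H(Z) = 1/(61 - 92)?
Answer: -219799/279 ≈ -787.81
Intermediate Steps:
H(Z) = -1/31 (H(Z) = 1/(-31) = -1/31)
S = 7090/9 (S = (8839 - 1749)/9 = (⅑)*7090 = 7090/9 ≈ 787.78)
H(0) - S = -1/31 - 1*7090/9 = -1/31 - 7090/9 = -219799/279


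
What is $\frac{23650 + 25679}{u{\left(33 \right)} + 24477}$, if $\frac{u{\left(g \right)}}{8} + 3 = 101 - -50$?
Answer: $\frac{49329}{25661} \approx 1.9223$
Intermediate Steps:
$u{\left(g \right)} = 1184$ ($u{\left(g \right)} = -24 + 8 \left(101 - -50\right) = -24 + 8 \left(101 + 50\right) = -24 + 8 \cdot 151 = -24 + 1208 = 1184$)
$\frac{23650 + 25679}{u{\left(33 \right)} + 24477} = \frac{23650 + 25679}{1184 + 24477} = \frac{49329}{25661}$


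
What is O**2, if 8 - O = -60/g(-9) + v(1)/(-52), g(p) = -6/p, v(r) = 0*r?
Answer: 9604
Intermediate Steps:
v(r) = 0
O = 98 (O = 8 - (-60/((-6/(-9))) + 0/(-52)) = 8 - (-60/((-6*(-1/9))) + 0*(-1/52)) = 8 - (-60/2/3 + 0) = 8 - (-60*3/2 + 0) = 8 - (-90 + 0) = 8 - 1*(-90) = 8 + 90 = 98)
O**2 = 98**2 = 9604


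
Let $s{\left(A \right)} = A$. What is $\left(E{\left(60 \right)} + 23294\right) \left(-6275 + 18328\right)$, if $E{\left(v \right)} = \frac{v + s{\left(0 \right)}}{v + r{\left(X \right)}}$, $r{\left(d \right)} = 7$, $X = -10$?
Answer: $\frac{18811816174}{67} \approx 2.8077 \cdot 10^{8}$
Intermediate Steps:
$E{\left(v \right)} = \frac{v}{7 + v}$ ($E{\left(v \right)} = \frac{v + 0}{v + 7} = \frac{v}{7 + v}$)
$\left(E{\left(60 \right)} + 23294\right) \left(-6275 + 18328\right) = \left(\frac{60}{7 + 60} + 23294\right) \left(-6275 + 18328\right) = \left(\frac{60}{67} + 23294\right) 12053 = \frac{1560758}{67} \cdot 12053 = \frac{18811816174}{67}$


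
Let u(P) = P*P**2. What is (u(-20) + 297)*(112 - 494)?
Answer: 2942546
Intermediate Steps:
u(P) = P**3
(u(-20) + 297)*(112 - 494) = ((-20)**3 + 297)*(112 - 494) = (-8000 + 297)*(-382) = -7703*(-382) = 2942546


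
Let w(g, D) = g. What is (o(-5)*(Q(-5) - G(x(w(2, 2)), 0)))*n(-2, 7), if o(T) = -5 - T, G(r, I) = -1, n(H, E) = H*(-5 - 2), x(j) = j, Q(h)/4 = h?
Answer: 0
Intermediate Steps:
Q(h) = 4*h
n(H, E) = -7*H (n(H, E) = H*(-7) = -7*H)
(o(-5)*(Q(-5) - G(x(w(2, 2)), 0)))*n(-2, 7) = ((-5 - 1*(-5))*(4*(-5) - 1*(-1)))*(-7*(-2)) = ((-5 + 5)*(-20 + 1))*14 = (0*(-19))*14 = 0*14 = 0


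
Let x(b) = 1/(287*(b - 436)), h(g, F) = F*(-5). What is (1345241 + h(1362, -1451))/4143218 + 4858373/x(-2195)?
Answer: -7599786441253377981/2071609 ≈ -3.6685e+12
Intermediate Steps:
h(g, F) = -5*F
x(b) = 1/(-125132 + 287*b) (x(b) = 1/(287*(-436 + b)) = 1/(-125132 + 287*b))
(1345241 + h(1362, -1451))/4143218 + 4858373/x(-2195) = (1345241 - 5*(-1451))/4143218 + 4858373/((1/(287*(-436 - 2195)))) = (1345241 + 7255)*(1/4143218) + 4858373/(((1/287)/(-2631))) = 1352496*(1/4143218) + 4858373/(((1/287)*(-1/2631))) = 676248/2071609 + 4858373/(-1/755097) = 676248/2071609 + 4858373*(-755097) = 676248/2071609 - 3668542877181 = -7599786441253377981/2071609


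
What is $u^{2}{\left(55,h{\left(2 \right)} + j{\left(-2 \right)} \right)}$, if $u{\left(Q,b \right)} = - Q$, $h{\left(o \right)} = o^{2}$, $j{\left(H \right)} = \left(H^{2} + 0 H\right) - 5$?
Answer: $3025$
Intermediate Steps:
$j{\left(H \right)} = -5 + H^{2}$ ($j{\left(H \right)} = \left(H^{2} + 0\right) - 5 = H^{2} - 5 = -5 + H^{2}$)
$u^{2}{\left(55,h{\left(2 \right)} + j{\left(-2 \right)} \right)} = \left(\left(-1\right) 55\right)^{2} = \left(-55\right)^{2} = 3025$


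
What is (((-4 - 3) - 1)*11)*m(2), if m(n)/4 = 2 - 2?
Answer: 0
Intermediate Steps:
m(n) = 0 (m(n) = 4*(2 - 2) = 4*0 = 0)
(((-4 - 3) - 1)*11)*m(2) = (((-4 - 3) - 1)*11)*0 = ((-7 - 1)*11)*0 = -8*11*0 = -88*0 = 0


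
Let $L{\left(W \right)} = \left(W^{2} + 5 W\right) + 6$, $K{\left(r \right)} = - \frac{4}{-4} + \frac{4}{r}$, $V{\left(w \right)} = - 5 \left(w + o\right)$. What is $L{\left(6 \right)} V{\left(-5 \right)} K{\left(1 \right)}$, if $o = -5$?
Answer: $18000$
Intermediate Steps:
$V{\left(w \right)} = 25 - 5 w$ ($V{\left(w \right)} = - 5 \left(w - 5\right) = - 5 \left(-5 + w\right) = 25 - 5 w$)
$K{\left(r \right)} = 1 + \frac{4}{r}$ ($K{\left(r \right)} = \left(-4\right) \left(- \frac{1}{4}\right) + \frac{4}{r} = 1 + \frac{4}{r}$)
$L{\left(W \right)} = 6 + W^{2} + 5 W$
$L{\left(6 \right)} V{\left(-5 \right)} K{\left(1 \right)} = \left(6 + 6^{2} + 5 \cdot 6\right) \left(25 - -25\right) \frac{4 + 1}{1} = \left(6 + 36 + 30\right) \left(25 + 25\right) 1 \cdot 5 = 72 \cdot 50 \cdot 5 = 3600 \cdot 5 = 18000$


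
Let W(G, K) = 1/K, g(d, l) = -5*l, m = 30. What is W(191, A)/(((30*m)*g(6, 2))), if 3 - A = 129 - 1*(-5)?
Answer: 1/1179000 ≈ 8.4818e-7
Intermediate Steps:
A = -131 (A = 3 - (129 - 1*(-5)) = 3 - (129 + 5) = 3 - 1*134 = 3 - 134 = -131)
W(191, A)/(((30*m)*g(6, 2))) = 1/((-131)*(((30*30)*(-5*2)))) = -1/(131*(900*(-10))) = -1/131/(-9000) = -1/131*(-1/9000) = 1/1179000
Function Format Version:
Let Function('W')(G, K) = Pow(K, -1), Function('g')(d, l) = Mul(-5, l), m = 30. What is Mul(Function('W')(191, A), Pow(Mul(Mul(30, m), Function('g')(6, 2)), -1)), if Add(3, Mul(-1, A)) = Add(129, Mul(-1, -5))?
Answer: Rational(1, 1179000) ≈ 8.4818e-7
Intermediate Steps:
A = -131 (A = Add(3, Mul(-1, Add(129, Mul(-1, -5)))) = Add(3, Mul(-1, Add(129, 5))) = Add(3, Mul(-1, 134)) = Add(3, -134) = -131)
Mul(Function('W')(191, A), Pow(Mul(Mul(30, m), Function('g')(6, 2)), -1)) = Mul(Pow(-131, -1), Pow(Mul(Mul(30, 30), Mul(-5, 2)), -1)) = Mul(Rational(-1, 131), Pow(Mul(900, -10), -1)) = Mul(Rational(-1, 131), Pow(-9000, -1)) = Mul(Rational(-1, 131), Rational(-1, 9000)) = Rational(1, 1179000)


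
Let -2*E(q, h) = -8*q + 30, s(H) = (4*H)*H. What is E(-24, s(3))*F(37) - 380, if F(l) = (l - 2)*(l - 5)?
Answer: -124700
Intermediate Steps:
F(l) = (-5 + l)*(-2 + l) (F(l) = (-2 + l)*(-5 + l) = (-5 + l)*(-2 + l))
s(H) = 4*H²
E(q, h) = -15 + 4*q (E(q, h) = -(-8*q + 30)/2 = -(30 - 8*q)/2 = -15 + 4*q)
E(-24, s(3))*F(37) - 380 = (-15 + 4*(-24))*(10 + 37² - 7*37) - 380 = (-15 - 96)*(10 + 1369 - 259) - 380 = -111*1120 - 380 = -124320 - 380 = -124700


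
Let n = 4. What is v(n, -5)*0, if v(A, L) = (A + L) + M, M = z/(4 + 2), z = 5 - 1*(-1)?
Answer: 0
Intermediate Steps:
z = 6 (z = 5 + 1 = 6)
M = 1 (M = 6/(4 + 2) = 6/6 = (1/6)*6 = 1)
v(A, L) = 1 + A + L (v(A, L) = (A + L) + 1 = 1 + A + L)
v(n, -5)*0 = (1 + 4 - 5)*0 = 0*0 = 0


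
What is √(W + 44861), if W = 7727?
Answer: 2*√13147 ≈ 229.32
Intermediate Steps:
√(W + 44861) = √(7727 + 44861) = √52588 = 2*√13147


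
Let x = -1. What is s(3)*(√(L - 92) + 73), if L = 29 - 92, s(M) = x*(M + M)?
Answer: -438 - 6*I*√155 ≈ -438.0 - 74.699*I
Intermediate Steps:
s(M) = -2*M (s(M) = -(M + M) = -2*M)
L = -63
s(3)*(√(L - 92) + 73) = (-2*3)*(√(-63 - 92) + 73) = -6*(√(-155) + 73) = -6*(I*√155 + 73) = -6*(73 + I*√155) = -438 - 6*I*√155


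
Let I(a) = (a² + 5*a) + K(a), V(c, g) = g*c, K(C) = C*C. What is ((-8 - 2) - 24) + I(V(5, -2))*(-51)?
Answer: -7684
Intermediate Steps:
K(C) = C²
V(c, g) = c*g
I(a) = 2*a² + 5*a (I(a) = (a² + 5*a) + a² = 2*a² + 5*a)
((-8 - 2) - 24) + I(V(5, -2))*(-51) = ((-8 - 2) - 24) + ((5*(-2))*(5 + 2*(5*(-2))))*(-51) = (-10 - 24) - 10*(5 + 2*(-10))*(-51) = -34 - 10*(5 - 20)*(-51) = -34 - 10*(-15)*(-51) = -34 + 150*(-51) = -34 - 7650 = -7684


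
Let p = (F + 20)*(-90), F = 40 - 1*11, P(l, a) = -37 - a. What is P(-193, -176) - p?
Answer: 4549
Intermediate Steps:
F = 29 (F = 40 - 11 = 29)
p = -4410 (p = (29 + 20)*(-90) = 49*(-90) = -4410)
P(-193, -176) - p = (-37 - 1*(-176)) - 1*(-4410) = (-37 + 176) + 4410 = 139 + 4410 = 4549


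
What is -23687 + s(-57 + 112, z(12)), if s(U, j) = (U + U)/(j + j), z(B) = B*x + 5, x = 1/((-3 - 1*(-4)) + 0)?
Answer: -402624/17 ≈ -23684.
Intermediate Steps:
x = 1 (x = 1/((-3 + 4) + 0) = 1/(1 + 0) = 1/1 = 1)
z(B) = 5 + B (z(B) = B*1 + 5 = B + 5 = 5 + B)
s(U, j) = U/j (s(U, j) = (2*U)/((2*j)) = (2*U)*(1/(2*j)) = U/j)
-23687 + s(-57 + 112, z(12)) = -23687 + (-57 + 112)/(5 + 12) = -23687 + 55/17 = -402624/17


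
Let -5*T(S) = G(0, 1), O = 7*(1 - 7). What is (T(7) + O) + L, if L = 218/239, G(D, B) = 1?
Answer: -49339/1195 ≈ -41.288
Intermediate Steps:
O = -42 (O = 7*(-6) = -42)
T(S) = -⅕ (T(S) = -⅕*1 = -⅕)
L = 218/239 (L = 218*(1/239) = 218/239 ≈ 0.91213)
(T(7) + O) + L = (-⅕ - 42) + 218/239 = -211/5 + 218/239 = -49339/1195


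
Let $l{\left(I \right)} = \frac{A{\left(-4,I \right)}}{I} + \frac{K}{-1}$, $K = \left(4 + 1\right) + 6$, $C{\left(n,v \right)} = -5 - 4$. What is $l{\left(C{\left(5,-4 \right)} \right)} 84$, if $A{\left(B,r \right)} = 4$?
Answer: $- \frac{2884}{3} \approx -961.33$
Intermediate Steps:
$C{\left(n,v \right)} = -9$ ($C{\left(n,v \right)} = -5 - 4 = -9$)
$K = 11$ ($K = 5 + 6 = 11$)
$l{\left(I \right)} = -11 + \frac{4}{I}$ ($l{\left(I \right)} = \frac{4}{I} + \frac{11}{-1} = \frac{4}{I} + 11 \left(-1\right) = \frac{4}{I} - 11 = -11 + \frac{4}{I}$)
$l{\left(C{\left(5,-4 \right)} \right)} 84 = \left(-11 + \frac{4}{-9}\right) 84 = \left(-11 + 4 \left(- \frac{1}{9}\right)\right) 84 = \left(-11 - \frac{4}{9}\right) 84 = \left(- \frac{103}{9}\right) 84 = - \frac{2884}{3}$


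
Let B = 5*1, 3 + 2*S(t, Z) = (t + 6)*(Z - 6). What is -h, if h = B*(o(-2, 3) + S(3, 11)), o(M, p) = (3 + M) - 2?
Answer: -100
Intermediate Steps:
S(t, Z) = -3/2 + (-6 + Z)*(6 + t)/2 (S(t, Z) = -3/2 + ((t + 6)*(Z - 6))/2 = -3/2 + ((6 + t)*(-6 + Z))/2 = -3/2 + ((-6 + Z)*(6 + t))/2 = -3/2 + (-6 + Z)*(6 + t)/2)
o(M, p) = 1 + M
B = 5
h = 100 (h = 5*((1 - 2) + (-39/2 - 3*3 + 3*11 + (½)*11*3)) = 5*(-1 + (-39/2 - 9 + 33 + 33/2)) = 5*(-1 + 21) = 5*20 = 100)
-h = -1*100 = -100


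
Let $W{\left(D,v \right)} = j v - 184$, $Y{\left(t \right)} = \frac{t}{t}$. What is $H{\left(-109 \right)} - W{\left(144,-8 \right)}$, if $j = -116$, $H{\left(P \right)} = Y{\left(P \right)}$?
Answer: $-743$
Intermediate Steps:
$Y{\left(t \right)} = 1$
$H{\left(P \right)} = 1$
$W{\left(D,v \right)} = -184 - 116 v$ ($W{\left(D,v \right)} = - 116 v - 184 = -184 - 116 v$)
$H{\left(-109 \right)} - W{\left(144,-8 \right)} = 1 - \left(-184 - -928\right) = 1 - \left(-184 + 928\right) = 1 - 744 = -743$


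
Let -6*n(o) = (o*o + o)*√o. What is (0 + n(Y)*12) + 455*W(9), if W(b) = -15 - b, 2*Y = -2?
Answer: -10920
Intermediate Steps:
Y = -1 (Y = (½)*(-2) = -1)
n(o) = -√o*(o + o²)/6 (n(o) = -(o*o + o)*√o/6 = -(o² + o)*√o/6 = -(o + o²)*√o/6 = -√o*(o + o²)/6)
(0 + n(Y)*12) + 455*W(9) = (0 + ((-1)^(3/2)*(-1 - 1*(-1))/6)*12) + 455*(-15 - 1*9) = (0 + ((-I)*(-1 + 1)/6)*12) + 455*(-15 - 9) = (0 + ((⅙)*(-I)*0)*12) + 455*(-24) = (0 + 0*12) - 10920 = (0 + 0) - 10920 = 0 - 10920 = -10920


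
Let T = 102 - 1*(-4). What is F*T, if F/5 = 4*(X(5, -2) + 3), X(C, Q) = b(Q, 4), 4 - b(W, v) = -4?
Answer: 23320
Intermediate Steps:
b(W, v) = 8 (b(W, v) = 4 - 1*(-4) = 4 + 4 = 8)
T = 106 (T = 102 + 4 = 106)
X(C, Q) = 8
F = 220 (F = 5*(4*(8 + 3)) = 5*(4*11) = 5*44 = 220)
F*T = 220*106 = 23320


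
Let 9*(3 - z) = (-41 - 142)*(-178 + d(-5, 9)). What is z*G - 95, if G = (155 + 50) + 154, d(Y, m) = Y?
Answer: -1334857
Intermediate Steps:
G = 359 (G = 205 + 154 = 359)
z = -3718 (z = 3 - (-41 - 142)*(-178 - 5)/9 = 3 - (-61)*(-183)/3 = 3 - 1/9*33489 = 3 - 3721 = -3718)
z*G - 95 = -3718*359 - 95 = -1334762 - 95 = -1334857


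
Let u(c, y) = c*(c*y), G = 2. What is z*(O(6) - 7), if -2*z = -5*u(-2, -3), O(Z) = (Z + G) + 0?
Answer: -30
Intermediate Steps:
O(Z) = 2 + Z (O(Z) = (Z + 2) + 0 = (2 + Z) + 0 = 2 + Z)
u(c, y) = y*c²
z = -30 (z = -(-5)*(-3*(-2)²)/2 = -(-5)*(-3*4)/2 = -(-5)*(-12)/2 = -½*60 = -30)
z*(O(6) - 7) = -30*((2 + 6) - 7) = -30*(8 - 7) = -30*1 = -30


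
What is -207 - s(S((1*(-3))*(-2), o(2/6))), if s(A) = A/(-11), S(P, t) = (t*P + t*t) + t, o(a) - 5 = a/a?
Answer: -2199/11 ≈ -199.91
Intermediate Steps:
o(a) = 6 (o(a) = 5 + a/a = 5 + 1 = 6)
S(P, t) = t + t² + P*t (S(P, t) = (P*t + t²) + t = (t² + P*t) + t = t + t² + P*t)
s(A) = -A/11 (s(A) = A*(-1/11) = -A/11)
-207 - s(S((1*(-3))*(-2), o(2/6))) = -207 - (-1)*6*(1 + (1*(-3))*(-2) + 6)/11 = -207 - (-1)*6*(1 - 3*(-2) + 6)/11 = -207 - (-1)*6*(1 + 6 + 6)/11 = -207 - (-1)*6*13/11 = -207 - (-1)*78/11 = -207 - 1*(-78/11) = -207 + 78/11 = -2199/11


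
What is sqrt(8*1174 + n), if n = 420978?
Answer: sqrt(430370) ≈ 656.03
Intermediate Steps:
sqrt(8*1174 + n) = sqrt(8*1174 + 420978) = sqrt(9392 + 420978) = sqrt(430370)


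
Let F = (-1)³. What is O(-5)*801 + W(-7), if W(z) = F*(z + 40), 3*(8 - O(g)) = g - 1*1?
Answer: 7977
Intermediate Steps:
F = -1
O(g) = 25/3 - g/3 (O(g) = 8 - (g - 1*1)/3 = 8 - (g - 1)/3 = 8 - (-1 + g)/3 = 8 + (⅓ - g/3) = 25/3 - g/3)
W(z) = -40 - z (W(z) = -(z + 40) = -(40 + z) = -40 - z)
O(-5)*801 + W(-7) = (25/3 - ⅓*(-5))*801 + (-40 - 1*(-7)) = (25/3 + 5/3)*801 + (-40 + 7) = 10*801 - 33 = 8010 - 33 = 7977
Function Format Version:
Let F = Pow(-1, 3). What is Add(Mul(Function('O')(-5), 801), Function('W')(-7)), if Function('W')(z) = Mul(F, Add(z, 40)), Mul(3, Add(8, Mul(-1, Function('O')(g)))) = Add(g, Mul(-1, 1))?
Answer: 7977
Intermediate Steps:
F = -1
Function('O')(g) = Add(Rational(25, 3), Mul(Rational(-1, 3), g)) (Function('O')(g) = Add(8, Mul(Rational(-1, 3), Add(g, Mul(-1, 1)))) = Add(8, Mul(Rational(-1, 3), Add(g, -1))) = Add(8, Mul(Rational(-1, 3), Add(-1, g))) = Add(8, Add(Rational(1, 3), Mul(Rational(-1, 3), g))) = Add(Rational(25, 3), Mul(Rational(-1, 3), g)))
Function('W')(z) = Add(-40, Mul(-1, z)) (Function('W')(z) = Mul(-1, Add(z, 40)) = Mul(-1, Add(40, z)) = Add(-40, Mul(-1, z)))
Add(Mul(Function('O')(-5), 801), Function('W')(-7)) = Add(Mul(Add(Rational(25, 3), Mul(Rational(-1, 3), -5)), 801), Add(-40, Mul(-1, -7))) = Add(Mul(Add(Rational(25, 3), Rational(5, 3)), 801), Add(-40, 7)) = Add(Mul(10, 801), -33) = Add(8010, -33) = 7977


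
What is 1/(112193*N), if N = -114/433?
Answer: -433/12790002 ≈ -3.3855e-5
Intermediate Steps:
N = -114/433 (N = (1/433)*(-114) = -114/433 ≈ -0.26328)
1/(112193*N) = 1/(112193*(-114/433)) = (1/112193)*(-433/114) = -433/12790002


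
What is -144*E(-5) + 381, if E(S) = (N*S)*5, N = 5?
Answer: 18381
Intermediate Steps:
E(S) = 25*S (E(S) = (5*S)*5 = 25*S)
-144*E(-5) + 381 = -3600*(-5) + 381 = -144*(-125) + 381 = 18000 + 381 = 18381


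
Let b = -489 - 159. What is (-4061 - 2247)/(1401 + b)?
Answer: -6308/753 ≈ -8.3772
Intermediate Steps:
b = -648
(-4061 - 2247)/(1401 + b) = (-4061 - 2247)/(1401 - 648) = -6308/753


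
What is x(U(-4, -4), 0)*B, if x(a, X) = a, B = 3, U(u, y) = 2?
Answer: 6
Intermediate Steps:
x(U(-4, -4), 0)*B = 2*3 = 6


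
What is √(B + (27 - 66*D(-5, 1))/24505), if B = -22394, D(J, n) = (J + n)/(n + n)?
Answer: I*√79570897595/1885 ≈ 149.65*I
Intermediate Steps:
D(J, n) = (J + n)/(2*n) (D(J, n) = (J + n)/((2*n)) = (J + n)*(1/(2*n)) = (J + n)/(2*n))
√(B + (27 - 66*D(-5, 1))/24505) = √(-22394 + (27 - 33*(-5 + 1)/1)/24505) = √(-22394 + (27 - 33*(-4))*(1/24505)) = √(-22394 + (27 - 66*(-2))*(1/24505)) = √(-22394 + (27 + 132)*(1/24505)) = √(-22394 + 159*(1/24505)) = √(-22394 + 159/24505) = √(-548764811/24505) = I*√79570897595/1885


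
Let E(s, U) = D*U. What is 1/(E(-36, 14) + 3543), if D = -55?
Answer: 1/2773 ≈ 0.00036062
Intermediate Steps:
E(s, U) = -55*U
1/(E(-36, 14) + 3543) = 1/(-55*14 + 3543) = 1/(-770 + 3543) = 1/2773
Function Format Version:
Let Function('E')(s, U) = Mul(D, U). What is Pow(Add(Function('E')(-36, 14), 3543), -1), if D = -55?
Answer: Rational(1, 2773) ≈ 0.00036062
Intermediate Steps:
Function('E')(s, U) = Mul(-55, U)
Pow(Add(Function('E')(-36, 14), 3543), -1) = Pow(Add(Mul(-55, 14), 3543), -1) = Pow(Add(-770, 3543), -1) = Pow(2773, -1) = Rational(1, 2773)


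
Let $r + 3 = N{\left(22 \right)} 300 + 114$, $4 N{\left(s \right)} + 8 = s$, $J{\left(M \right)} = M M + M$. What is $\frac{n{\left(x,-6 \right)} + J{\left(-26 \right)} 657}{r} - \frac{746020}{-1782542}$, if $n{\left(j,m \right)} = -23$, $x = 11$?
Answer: $\frac{381029845927}{1034765631} \approx 368.23$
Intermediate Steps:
$J{\left(M \right)} = M + M^{2}$ ($J{\left(M \right)} = M^{2} + M = M + M^{2}$)
$N{\left(s \right)} = -2 + \frac{s}{4}$
$r = 1161$ ($r = -3 + \left(\left(-2 + \frac{1}{4} \cdot 22\right) 300 + 114\right) = -3 + \left(\left(-2 + \frac{11}{2}\right) 300 + 114\right) = -3 + \left(\frac{7}{2} \cdot 300 + 114\right) = -3 + \left(1050 + 114\right) = -3 + 1164 = 1161$)
$\frac{n{\left(x,-6 \right)} + J{\left(-26 \right)} 657}{r} - \frac{746020}{-1782542} = \frac{-23 + - 26 \left(1 - 26\right) 657}{1161} - \frac{746020}{-1782542} = \left(-23 + \left(-26\right) \left(-25\right) 657\right) \frac{1}{1161} - - \frac{373010}{891271} = \left(-23 + 650 \cdot 657\right) \frac{1}{1161} + \frac{373010}{891271} = \left(-23 + 427050\right) \frac{1}{1161} + \frac{373010}{891271} = 427027 \cdot \frac{1}{1161} + \frac{373010}{891271} = \frac{427027}{1161} + \frac{373010}{891271} = \frac{381029845927}{1034765631}$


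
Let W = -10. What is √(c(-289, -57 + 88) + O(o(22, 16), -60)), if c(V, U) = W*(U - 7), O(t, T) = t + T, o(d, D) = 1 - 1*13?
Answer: 2*I*√78 ≈ 17.664*I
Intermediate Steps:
o(d, D) = -12 (o(d, D) = 1 - 13 = -12)
O(t, T) = T + t
c(V, U) = 70 - 10*U (c(V, U) = -10*(U - 7) = -10*(-7 + U) = 70 - 10*U)
√(c(-289, -57 + 88) + O(o(22, 16), -60)) = √((70 - 10*(-57 + 88)) + (-60 - 12)) = √((70 - 10*31) - 72) = √((70 - 310) - 72) = √(-240 - 72) = √(-312) = 2*I*√78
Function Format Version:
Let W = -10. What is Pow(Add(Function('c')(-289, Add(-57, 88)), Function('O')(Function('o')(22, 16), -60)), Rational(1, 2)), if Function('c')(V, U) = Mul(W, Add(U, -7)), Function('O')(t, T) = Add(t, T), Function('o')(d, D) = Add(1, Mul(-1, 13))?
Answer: Mul(2, I, Pow(78, Rational(1, 2))) ≈ Mul(17.664, I)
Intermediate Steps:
Function('o')(d, D) = -12 (Function('o')(d, D) = Add(1, -13) = -12)
Function('O')(t, T) = Add(T, t)
Function('c')(V, U) = Add(70, Mul(-10, U)) (Function('c')(V, U) = Mul(-10, Add(U, -7)) = Mul(-10, Add(-7, U)) = Add(70, Mul(-10, U)))
Pow(Add(Function('c')(-289, Add(-57, 88)), Function('O')(Function('o')(22, 16), -60)), Rational(1, 2)) = Pow(Add(Add(70, Mul(-10, Add(-57, 88))), Add(-60, -12)), Rational(1, 2)) = Pow(Add(Add(70, Mul(-10, 31)), -72), Rational(1, 2)) = Pow(Add(Add(70, -310), -72), Rational(1, 2)) = Pow(Add(-240, -72), Rational(1, 2)) = Pow(-312, Rational(1, 2)) = Mul(2, I, Pow(78, Rational(1, 2)))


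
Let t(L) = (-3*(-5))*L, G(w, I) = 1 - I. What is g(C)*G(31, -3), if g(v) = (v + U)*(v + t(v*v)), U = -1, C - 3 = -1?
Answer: 248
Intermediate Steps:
C = 2 (C = 3 - 1 = 2)
t(L) = 15*L
g(v) = (-1 + v)*(v + 15*v**2) (g(v) = (v - 1)*(v + 15*(v*v)) = (-1 + v)*(v + 15*v**2))
g(C)*G(31, -3) = (2*(-1 - 14*2 + 15*2**2))*(1 - 1*(-3)) = (2*(-1 - 28 + 15*4))*(1 + 3) = (2*(-1 - 28 + 60))*4 = (2*31)*4 = 62*4 = 248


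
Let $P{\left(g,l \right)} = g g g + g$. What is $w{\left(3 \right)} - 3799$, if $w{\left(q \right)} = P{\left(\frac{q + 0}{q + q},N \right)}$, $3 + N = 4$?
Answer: $- \frac{30387}{8} \approx -3798.4$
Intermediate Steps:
$N = 1$ ($N = -3 + 4 = 1$)
$P{\left(g,l \right)} = g + g^{3}$ ($P{\left(g,l \right)} = g^{2} g + g = g^{3} + g = g + g^{3}$)
$w{\left(q \right)} = \frac{5}{8}$ ($w{\left(q \right)} = \frac{q + 0}{q + q} + \left(\frac{q + 0}{q + q}\right)^{3} = \frac{q}{2 q} + \left(\frac{q}{2 q}\right)^{3} = q \frac{1}{2 q} + \left(q \frac{1}{2 q}\right)^{3} = \frac{1}{2} + \left(\frac{1}{2}\right)^{3} = \frac{1}{2} + \frac{1}{8} = \frac{5}{8}$)
$w{\left(3 \right)} - 3799 = \frac{5}{8} - 3799 = - \frac{30387}{8}$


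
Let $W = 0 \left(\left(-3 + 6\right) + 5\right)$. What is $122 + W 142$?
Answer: $122$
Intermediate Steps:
$W = 0$ ($W = 0 \left(3 + 5\right) = 0 \cdot 8 = 0$)
$122 + W 142 = 122 + 0 \cdot 142 = 122 + 0 = 122$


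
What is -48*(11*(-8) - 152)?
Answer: 11520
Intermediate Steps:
-48*(11*(-8) - 152) = -48*(-88 - 152) = -48*(-240) = 11520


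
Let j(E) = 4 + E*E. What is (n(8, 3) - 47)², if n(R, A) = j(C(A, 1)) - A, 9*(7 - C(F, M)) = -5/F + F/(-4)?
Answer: 6349061761/136048896 ≈ 46.667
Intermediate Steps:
C(F, M) = 7 + F/36 + 5/(9*F) (C(F, M) = 7 - (-5/F + F/(-4))/9 = 7 - (-5/F + F*(-¼))/9 = 7 - (-5/F - F/4)/9 = 7 + (F/36 + 5/(9*F)) = 7 + F/36 + 5/(9*F))
j(E) = 4 + E²
n(R, A) = 4 - A + (20 + A*(252 + A))²/(1296*A²) (n(R, A) = (4 + ((20 + A*(252 + A))/(36*A))²) - A = (4 + (20 + A*(252 + A))²/(1296*A²)) - A = 4 - A + (20 + A*(252 + A))²/(1296*A²))
(n(8, 3) - 47)² = ((4 - 1*3 + (1/1296)*(20 + 3² + 252*3)²/3²) - 47)² = ((4 - 3 + (1/1296)*(⅑)*(20 + 9 + 756)²) - 47)² = ((4 - 3 + (1/1296)*(⅑)*785²) - 47)² = ((4 - 3 + (1/1296)*(⅑)*616225) - 47)² = ((4 - 3 + 616225/11664) - 47)² = (627889/11664 - 47)² = (79681/11664)² = 6349061761/136048896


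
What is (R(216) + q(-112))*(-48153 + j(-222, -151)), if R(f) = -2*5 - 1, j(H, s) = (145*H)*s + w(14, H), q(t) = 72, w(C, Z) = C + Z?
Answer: 293552069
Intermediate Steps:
j(H, s) = 14 + H + 145*H*s (j(H, s) = (145*H)*s + (14 + H) = 145*H*s + (14 + H) = 14 + H + 145*H*s)
R(f) = -11 (R(f) = -10 - 1 = -11)
(R(216) + q(-112))*(-48153 + j(-222, -151)) = (-11 + 72)*(-48153 + (14 - 222 + 145*(-222)*(-151))) = 61*(-48153 + (14 - 222 + 4860690)) = 61*(-48153 + 4860482) = 61*4812329 = 293552069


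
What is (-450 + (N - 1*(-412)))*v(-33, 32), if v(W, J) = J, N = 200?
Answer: 5184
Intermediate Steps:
(-450 + (N - 1*(-412)))*v(-33, 32) = (-450 + (200 - 1*(-412)))*32 = (-450 + (200 + 412))*32 = (-450 + 612)*32 = 162*32 = 5184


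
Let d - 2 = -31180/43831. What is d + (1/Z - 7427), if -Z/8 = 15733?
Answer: -40965755989551/5516744984 ≈ -7425.7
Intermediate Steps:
Z = -125864 (Z = -8*15733 = -125864)
d = 56482/43831 (d = 2 - 31180/43831 = 56482/43831 ≈ 1.2886)
d + (1/Z - 7427) = 56482/43831 + (1/(-125864) - 7427) = 56482/43831 + (-1/125864 - 7427) = 56482/43831 - 934791929/125864 = -40965755989551/5516744984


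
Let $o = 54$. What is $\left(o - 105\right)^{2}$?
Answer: $2601$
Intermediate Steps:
$\left(o - 105\right)^{2} = \left(54 - 105\right)^{2} = \left(-51\right)^{2} = 2601$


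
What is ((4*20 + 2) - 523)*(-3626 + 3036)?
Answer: 260190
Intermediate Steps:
((4*20 + 2) - 523)*(-3626 + 3036) = ((80 + 2) - 523)*(-590) = (82 - 523)*(-590) = -441*(-590) = 260190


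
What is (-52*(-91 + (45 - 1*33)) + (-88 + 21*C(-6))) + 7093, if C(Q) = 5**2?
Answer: 11638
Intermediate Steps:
C(Q) = 25
(-52*(-91 + (45 - 1*33)) + (-88 + 21*C(-6))) + 7093 = (-52*(-91 + (45 - 1*33)) + (-88 + 21*25)) + 7093 = (-52*(-91 + (45 - 33)) + (-88 + 525)) + 7093 = (-52*(-91 + 12) + 437) + 7093 = (-52*(-79) + 437) + 7093 = (4108 + 437) + 7093 = 4545 + 7093 = 11638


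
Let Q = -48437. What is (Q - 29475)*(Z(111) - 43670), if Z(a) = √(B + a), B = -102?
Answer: 3402183304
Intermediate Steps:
Z(a) = √(-102 + a)
(Q - 29475)*(Z(111) - 43670) = (-48437 - 29475)*(√(-102 + 111) - 43670) = -77912*(√9 - 43670) = -77912*(3 - 43670) = -77912*(-43667) = 3402183304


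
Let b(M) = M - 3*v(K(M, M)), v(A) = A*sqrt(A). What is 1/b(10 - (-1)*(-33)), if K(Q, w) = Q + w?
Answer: -1/38111 - 6*I*sqrt(46)/38111 ≈ -2.6239e-5 - 0.0010678*I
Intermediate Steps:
v(A) = A**(3/2)
b(M) = M - 6*sqrt(2)*M**(3/2) (b(M) = M - 3*(M + M)**(3/2) = M - 3*2*sqrt(2)*M**(3/2) = M - 6*sqrt(2)*M**(3/2))
1/b(10 - (-1)*(-33)) = 1/((10 - (-1)*(-33)) - 6*sqrt(2)*(10 - (-1)*(-33))**(3/2)) = 1/((10 - 1*33) - 6*sqrt(2)*(10 - 1*33)**(3/2)) = 1/((10 - 33) - 6*sqrt(2)*(10 - 33)**(3/2)) = 1/(-23 - 6*sqrt(2)*(-23)**(3/2)) = 1/(-23 - 6*sqrt(2)*(-23*I*sqrt(23))) = 1/(-23 + 138*I*sqrt(46))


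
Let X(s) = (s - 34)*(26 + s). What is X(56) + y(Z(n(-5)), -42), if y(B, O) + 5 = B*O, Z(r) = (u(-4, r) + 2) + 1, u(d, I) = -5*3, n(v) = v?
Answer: 2303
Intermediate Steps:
u(d, I) = -15
X(s) = (-34 + s)*(26 + s)
Z(r) = -12 (Z(r) = (-15 + 2) + 1 = -13 + 1 = -12)
y(B, O) = -5 + B*O
X(56) + y(Z(n(-5)), -42) = (-884 + 56² - 8*56) + (-5 - 12*(-42)) = (-884 + 3136 - 448) + (-5 + 504) = 1804 + 499 = 2303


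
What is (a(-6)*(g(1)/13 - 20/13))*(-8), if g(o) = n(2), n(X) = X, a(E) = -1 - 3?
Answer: -576/13 ≈ -44.308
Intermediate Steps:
a(E) = -4
g(o) = 2
(a(-6)*(g(1)/13 - 20/13))*(-8) = -4*(2/13 - 20/13)*(-8) = -4*(-18/13)*(-8) = (72/13)*(-8) = -576/13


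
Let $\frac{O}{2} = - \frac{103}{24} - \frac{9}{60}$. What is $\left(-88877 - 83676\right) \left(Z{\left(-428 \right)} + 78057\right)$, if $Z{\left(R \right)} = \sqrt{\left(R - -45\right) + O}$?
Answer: $-13468969521 - \frac{172553 i \sqrt{352695}}{30} \approx -1.3469 \cdot 10^{10} - 3.4159 \cdot 10^{6} i$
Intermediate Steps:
$O = - \frac{533}{60}$ ($O = 2 \left(- \frac{103}{24} - \frac{9}{60}\right) = 2 \left(\left(-103\right) \frac{1}{24} - \frac{3}{20}\right) = 2 \left(- \frac{103}{24} - \frac{3}{20}\right) = 2 \left(- \frac{533}{120}\right) = - \frac{533}{60} \approx -8.8833$)
$Z{\left(R \right)} = \sqrt{\frac{2167}{60} + R}$ ($Z{\left(R \right)} = \sqrt{\left(R - -45\right) - \frac{533}{60}} = \sqrt{\left(R + 45\right) - \frac{533}{60}} = \sqrt{\left(45 + R\right) - \frac{533}{60}} = \sqrt{\frac{2167}{60} + R}$)
$\left(-88877 - 83676\right) \left(Z{\left(-428 \right)} + 78057\right) = \left(-88877 - 83676\right) \left(\frac{\sqrt{32505 + 900 \left(-428\right)}}{30} + 78057\right) = - 172553 \left(\frac{\sqrt{32505 - 385200}}{30} + 78057\right) = - 172553 \left(\frac{\sqrt{-352695}}{30} + 78057\right) = - 172553 \left(\frac{i \sqrt{352695}}{30} + 78057\right) = - 172553 \left(78057 + \frac{i \sqrt{352695}}{30}\right) = -13468969521 - \frac{172553 i \sqrt{352695}}{30}$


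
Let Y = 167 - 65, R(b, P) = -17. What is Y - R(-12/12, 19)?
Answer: 119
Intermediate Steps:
Y = 102
Y - R(-12/12, 19) = 102 - 1*(-17) = 102 + 17 = 119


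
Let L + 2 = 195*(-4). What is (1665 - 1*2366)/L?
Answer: 701/782 ≈ 0.89642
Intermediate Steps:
L = -782 (L = -2 + 195*(-4) = -2 - 780 = -782)
(1665 - 1*2366)/L = (1665 - 1*2366)/(-782) = (1665 - 2366)*(-1/782) = -701*(-1/782) = 701/782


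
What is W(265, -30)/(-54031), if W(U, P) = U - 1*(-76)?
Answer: -341/54031 ≈ -0.0063112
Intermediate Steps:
W(U, P) = 76 + U (W(U, P) = U + 76 = 76 + U)
W(265, -30)/(-54031) = (76 + 265)/(-54031) = 341*(-1/54031) = -341/54031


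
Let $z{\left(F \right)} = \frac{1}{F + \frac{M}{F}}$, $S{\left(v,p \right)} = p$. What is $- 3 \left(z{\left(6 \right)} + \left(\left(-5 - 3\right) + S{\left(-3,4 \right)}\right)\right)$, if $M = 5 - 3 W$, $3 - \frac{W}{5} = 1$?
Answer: $\frac{114}{11} \approx 10.364$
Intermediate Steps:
$W = 10$ ($W = 15 - 5 = 10$)
$M = -25$ ($M = 5 - 30 = -25$)
$z{\left(F \right)} = \frac{1}{F - \frac{25}{F}}$
$- 3 \left(z{\left(6 \right)} + \left(\left(-5 - 3\right) + S{\left(-3,4 \right)}\right)\right) = - 3 \left(\frac{6}{-25 + 6^{2}} + \left(\left(-5 - 3\right) + 4\right)\right) = - 3 \left(\frac{6}{-25 + 36} + \left(\left(-5 - 3\right) + 4\right)\right) = - 3 \left(\frac{6}{11} + \left(-8 + 4\right)\right) = - 3 \left(6 \cdot \frac{1}{11} - 4\right) = - 3 \left(\frac{6}{11} - 4\right) = \left(-3\right) \left(- \frac{38}{11}\right) = \frac{114}{11}$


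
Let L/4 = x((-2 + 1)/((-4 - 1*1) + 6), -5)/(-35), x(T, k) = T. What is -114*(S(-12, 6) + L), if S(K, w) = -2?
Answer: 7524/35 ≈ 214.97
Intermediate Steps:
L = 4/35 (L = 4*(((-2 + 1)/((-4 - 1*1) + 6))/(-35)) = 4*(-1/((-4 - 1) + 6)*(-1/35)) = 4*(-1/(-5 + 6)*(-1/35)) = 4*(-1/1*(-1/35)) = 4*(-1*1*(-1/35)) = 4*(-1*(-1/35)) = 4*(1/35) = 4/35 ≈ 0.11429)
-114*(S(-12, 6) + L) = -114*(-2 + 4/35) = -114*(-66/35) = 7524/35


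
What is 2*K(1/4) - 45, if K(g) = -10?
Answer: -65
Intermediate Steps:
2*K(1/4) - 45 = 2*(-10) - 45 = -20 - 45 = -65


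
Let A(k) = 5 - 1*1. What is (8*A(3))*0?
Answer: 0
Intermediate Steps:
A(k) = 4 (A(k) = 5 - 1 = 4)
(8*A(3))*0 = (8*4)*0 = 32*0 = 0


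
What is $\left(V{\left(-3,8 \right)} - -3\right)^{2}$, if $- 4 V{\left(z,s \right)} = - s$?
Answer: $25$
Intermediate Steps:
$V{\left(z,s \right)} = \frac{s}{4}$ ($V{\left(z,s \right)} = - \frac{\left(-1\right) s}{4} = \frac{s}{4}$)
$\left(V{\left(-3,8 \right)} - -3\right)^{2} = \left(\frac{1}{4} \cdot 8 - -3\right)^{2} = \left(2 + 3\right)^{2} = 5^{2} = 25$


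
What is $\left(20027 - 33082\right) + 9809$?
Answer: $-3246$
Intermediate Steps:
$\left(20027 - 33082\right) + 9809 = -13055 + 9809 = -3246$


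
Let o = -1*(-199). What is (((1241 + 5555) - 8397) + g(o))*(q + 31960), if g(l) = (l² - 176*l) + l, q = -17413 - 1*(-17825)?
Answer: 102781100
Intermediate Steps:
o = 199
q = 412 (q = -17413 + 17825 = 412)
g(l) = l² - 175*l
(((1241 + 5555) - 8397) + g(o))*(q + 31960) = (((1241 + 5555) - 8397) + 199*(-175 + 199))*(412 + 31960) = ((6796 - 8397) + 199*24)*32372 = (-1601 + 4776)*32372 = 3175*32372 = 102781100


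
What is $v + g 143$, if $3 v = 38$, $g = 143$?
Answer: $\frac{61385}{3} \approx 20462.0$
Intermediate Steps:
$v = \frac{38}{3}$ ($v = \frac{1}{3} \cdot 38 = \frac{38}{3} \approx 12.667$)
$v + g 143 = \frac{38}{3} + 143 \cdot 143 = \frac{38}{3} + 20449 = \frac{61385}{3}$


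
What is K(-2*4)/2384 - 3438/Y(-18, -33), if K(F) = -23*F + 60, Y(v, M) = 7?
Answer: -2048621/4172 ≈ -491.04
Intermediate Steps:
K(F) = 60 - 23*F
K(-2*4)/2384 - 3438/Y(-18, -33) = (60 - (-46)*4)/2384 - 3438/7 = (60 - 23*(-8))*(1/2384) - 3438*⅐ = (60 + 184)*(1/2384) - 3438/7 = 244*(1/2384) - 3438/7 = 61/596 - 3438/7 = -2048621/4172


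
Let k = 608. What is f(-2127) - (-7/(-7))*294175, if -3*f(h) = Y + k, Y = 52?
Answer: -294395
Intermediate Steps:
f(h) = -220 (f(h) = -(52 + 608)/3 = -1/3*660 = -220)
f(-2127) - (-7/(-7))*294175 = -220 - (-7/(-7))*294175 = -220 - (-7*(-1/7))*294175 = -220 - 294175 = -294395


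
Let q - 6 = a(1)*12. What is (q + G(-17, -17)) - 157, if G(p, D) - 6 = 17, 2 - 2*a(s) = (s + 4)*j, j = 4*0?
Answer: -116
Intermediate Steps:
j = 0
a(s) = 1 (a(s) = 1 - (s + 4)*0/2 = 1 - (4 + s)*0/2 = 1 - 1/2*0 = 1 + 0 = 1)
G(p, D) = 23 (G(p, D) = 6 + 17 = 23)
q = 18 (q = 6 + 1*12 = 6 + 12 = 18)
(q + G(-17, -17)) - 157 = (18 + 23) - 157 = 41 - 157 = -116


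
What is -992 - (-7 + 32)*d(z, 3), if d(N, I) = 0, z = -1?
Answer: -992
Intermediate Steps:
-992 - (-7 + 32)*d(z, 3) = -992 - (-7 + 32)*0 = -992 - 25*0 = -992 - 1*0 = -992 + 0 = -992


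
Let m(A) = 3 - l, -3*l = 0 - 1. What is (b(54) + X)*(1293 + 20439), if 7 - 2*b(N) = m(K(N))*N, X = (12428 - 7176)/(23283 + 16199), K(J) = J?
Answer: -29330213490/19741 ≈ -1.4858e+6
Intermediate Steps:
l = ⅓ (l = -(0 - 1)/3 = -⅓*(-1) = ⅓ ≈ 0.33333)
m(A) = 8/3 (m(A) = 3 - 1*⅓ = 3 - ⅓ = 8/3)
X = 2626/19741 (X = 5252/39482 = 5252*(1/39482) = 2626/19741 ≈ 0.13302)
b(N) = 7/2 - 4*N/3
(b(54) + X)*(1293 + 20439) = ((7/2 - 4/3*54) + 2626/19741)*(1293 + 20439) = ((7/2 - 72) + 2626/19741)*21732 = (-137/2 + 2626/19741)*21732 = -2699265/39482*21732 = -29330213490/19741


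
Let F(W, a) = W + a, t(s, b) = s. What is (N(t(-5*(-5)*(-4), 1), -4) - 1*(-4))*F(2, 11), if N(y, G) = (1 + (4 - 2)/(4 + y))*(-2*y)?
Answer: 15587/6 ≈ 2597.8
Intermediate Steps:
N(y, G) = -2*y*(1 + 2/(4 + y)) (N(y, G) = (1 + 2/(4 + y))*(-2*y) = -2*y*(1 + 2/(4 + y)))
(N(t(-5*(-5)*(-4), 1), -4) - 1*(-4))*F(2, 11) = (-2*-5*(-5)*(-4)*(6 - 5*(-5)*(-4))/(4 - 5*(-5)*(-4)) - 1*(-4))*(2 + 11) = (-2*25*(-4)*(6 + 25*(-4))/(4 + 25*(-4)) + 4)*13 = (-2*(-100)*(6 - 100)/(4 - 100) + 4)*13 = (-2*(-100)*(-94)/(-96) + 4)*13 = (-2*(-100)*(-1/96)*(-94) + 4)*13 = (1175/6 + 4)*13 = (1199/6)*13 = 15587/6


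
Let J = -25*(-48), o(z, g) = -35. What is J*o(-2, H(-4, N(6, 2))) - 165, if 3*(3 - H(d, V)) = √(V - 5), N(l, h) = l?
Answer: -42165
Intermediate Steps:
H(d, V) = 3 - √(-5 + V)/3 (H(d, V) = 3 - √(V - 5)/3 = 3 - √(-5 + V)/3)
J = 1200
J*o(-2, H(-4, N(6, 2))) - 165 = 1200*(-35) - 165 = -42000 - 165 = -42165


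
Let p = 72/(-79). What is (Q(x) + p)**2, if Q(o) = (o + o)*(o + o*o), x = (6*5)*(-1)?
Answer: 17006320272384/6241 ≈ 2.7249e+9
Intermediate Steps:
x = -30 (x = 30*(-1) = -30)
Q(o) = 2*o*(o + o**2) (Q(o) = (2*o)*(o + o**2) = 2*o*(o + o**2))
p = -72/79 (p = 72*(-1/79) = -72/79 ≈ -0.91139)
(Q(x) + p)**2 = (2*(-30)**2*(1 - 30) - 72/79)**2 = (2*900*(-29) - 72/79)**2 = (-52200 - 72/79)**2 = (-4123872/79)**2 = 17006320272384/6241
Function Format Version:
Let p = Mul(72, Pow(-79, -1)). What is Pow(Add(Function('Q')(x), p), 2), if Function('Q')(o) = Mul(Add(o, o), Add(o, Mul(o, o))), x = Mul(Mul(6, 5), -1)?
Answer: Rational(17006320272384, 6241) ≈ 2.7249e+9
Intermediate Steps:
x = -30 (x = Mul(30, -1) = -30)
Function('Q')(o) = Mul(2, o, Add(o, Pow(o, 2))) (Function('Q')(o) = Mul(Mul(2, o), Add(o, Pow(o, 2))) = Mul(2, o, Add(o, Pow(o, 2))))
p = Rational(-72, 79) (p = Mul(72, Rational(-1, 79)) = Rational(-72, 79) ≈ -0.91139)
Pow(Add(Function('Q')(x), p), 2) = Pow(Add(Mul(2, Pow(-30, 2), Add(1, -30)), Rational(-72, 79)), 2) = Pow(Add(Mul(2, 900, -29), Rational(-72, 79)), 2) = Pow(Add(-52200, Rational(-72, 79)), 2) = Pow(Rational(-4123872, 79), 2) = Rational(17006320272384, 6241)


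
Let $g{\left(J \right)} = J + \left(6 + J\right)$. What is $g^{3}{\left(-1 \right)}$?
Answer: $64$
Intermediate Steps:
$g{\left(J \right)} = 6 + 2 J$
$g^{3}{\left(-1 \right)} = \left(6 + 2 \left(-1\right)\right)^{3} = \left(6 - 2\right)^{3} = 4^{3} = 64$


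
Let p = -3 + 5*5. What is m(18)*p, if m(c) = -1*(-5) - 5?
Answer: 0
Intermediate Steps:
m(c) = 0 (m(c) = 5 - 5 = 0)
p = 22 (p = -3 + 25 = 22)
m(18)*p = 0*22 = 0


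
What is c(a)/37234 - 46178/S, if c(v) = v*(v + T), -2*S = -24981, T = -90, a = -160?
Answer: -110888332/42279207 ≈ -2.6228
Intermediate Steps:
S = 24981/2 (S = -1/2*(-24981) = 24981/2 ≈ 12491.)
c(v) = v*(-90 + v) (c(v) = v*(v - 90) = v*(-90 + v))
c(a)/37234 - 46178/S = -160*(-90 - 160)/37234 - 46178/24981/2 = -160*(-250)*(1/37234) - 46178*2/24981 = 40000*(1/37234) - 8396/2271 = 20000/18617 - 8396/2271 = -110888332/42279207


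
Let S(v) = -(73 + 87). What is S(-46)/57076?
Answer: -40/14269 ≈ -0.0028033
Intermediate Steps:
S(v) = -160 (S(v) = -1*160 = -160)
S(-46)/57076 = -160/57076 = -160*1/57076 = -40/14269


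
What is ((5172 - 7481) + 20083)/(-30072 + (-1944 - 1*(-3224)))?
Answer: -8887/14396 ≈ -0.61732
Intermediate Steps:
((5172 - 7481) + 20083)/(-30072 + (-1944 - 1*(-3224))) = (-2309 + 20083)/(-30072 + (-1944 + 3224)) = 17774/(-30072 + 1280) = 17774/(-28792) = 17774*(-1/28792) = -8887/14396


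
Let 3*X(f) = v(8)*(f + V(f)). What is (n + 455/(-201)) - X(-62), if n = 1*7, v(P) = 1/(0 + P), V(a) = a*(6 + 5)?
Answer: 7183/201 ≈ 35.736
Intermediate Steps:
V(a) = 11*a (V(a) = a*11 = 11*a)
v(P) = 1/P
n = 7
X(f) = f/2 (X(f) = ((f + 11*f)/8)/3 = ((12*f)/8)/3 = (3*f/2)/3 = f/2)
(n + 455/(-201)) - X(-62) = (7 + 455/(-201)) - (-62)/2 = (7 + 455*(-1/201)) - 1*(-31) = (7 - 455/201) + 31 = 952/201 + 31 = 7183/201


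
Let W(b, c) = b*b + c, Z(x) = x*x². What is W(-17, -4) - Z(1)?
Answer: 284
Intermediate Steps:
Z(x) = x³
W(b, c) = c + b² (W(b, c) = b² + c = c + b²)
W(-17, -4) - Z(1) = (-4 + (-17)²) - 1*1³ = (-4 + 289) - 1*1 = 285 - 1 = 284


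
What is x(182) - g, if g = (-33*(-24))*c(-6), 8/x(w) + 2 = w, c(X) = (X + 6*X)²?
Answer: -62868958/45 ≈ -1.3971e+6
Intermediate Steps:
c(X) = 49*X² (c(X) = (7*X)² = 49*X²)
x(w) = 8/(-2 + w)
g = 1397088 (g = (-33*(-24))*(49*(-6)²) = 792*(49*36) = 792*1764 = 1397088)
x(182) - g = 8/(-2 + 182) - 1*1397088 = 8/180 - 1397088 = 8*(1/180) - 1397088 = 2/45 - 1397088 = -62868958/45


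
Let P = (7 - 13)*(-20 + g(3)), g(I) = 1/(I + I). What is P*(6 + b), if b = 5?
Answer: 1309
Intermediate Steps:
g(I) = 1/(2*I)
P = 119 (P = (7 - 13)*(-20 + (½)/3) = -6*(-20 + (½)*(⅓)) = -6*(-20 + ⅙) = -6*(-119/6) = 119)
P*(6 + b) = 119*(6 + 5) = 119*11 = 1309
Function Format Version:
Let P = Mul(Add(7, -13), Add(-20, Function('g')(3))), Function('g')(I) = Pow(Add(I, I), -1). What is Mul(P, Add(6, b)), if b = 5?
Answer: 1309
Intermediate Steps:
Function('g')(I) = Mul(Rational(1, 2), Pow(I, -1)) (Function('g')(I) = Pow(Mul(2, I), -1) = Mul(Rational(1, 2), Pow(I, -1)))
P = 119 (P = Mul(Add(7, -13), Add(-20, Mul(Rational(1, 2), Pow(3, -1)))) = Mul(-6, Add(-20, Mul(Rational(1, 2), Rational(1, 3)))) = Mul(-6, Add(-20, Rational(1, 6))) = Mul(-6, Rational(-119, 6)) = 119)
Mul(P, Add(6, b)) = Mul(119, Add(6, 5)) = Mul(119, 11) = 1309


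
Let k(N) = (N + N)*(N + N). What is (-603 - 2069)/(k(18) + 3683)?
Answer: -2672/4979 ≈ -0.53665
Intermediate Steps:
k(N) = 4*N² (k(N) = (2*N)*(2*N) = 4*N²)
(-603 - 2069)/(k(18) + 3683) = (-603 - 2069)/(4*18² + 3683) = -2672/(4*324 + 3683) = -2672/(1296 + 3683) = -2672/4979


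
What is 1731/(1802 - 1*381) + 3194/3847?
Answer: 11197831/5466587 ≈ 2.0484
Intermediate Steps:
1731/(1802 - 1*381) + 3194/3847 = 1731/(1802 - 381) + 3194*(1/3847) = 1731/1421 + 3194/3847 = 11197831/5466587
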